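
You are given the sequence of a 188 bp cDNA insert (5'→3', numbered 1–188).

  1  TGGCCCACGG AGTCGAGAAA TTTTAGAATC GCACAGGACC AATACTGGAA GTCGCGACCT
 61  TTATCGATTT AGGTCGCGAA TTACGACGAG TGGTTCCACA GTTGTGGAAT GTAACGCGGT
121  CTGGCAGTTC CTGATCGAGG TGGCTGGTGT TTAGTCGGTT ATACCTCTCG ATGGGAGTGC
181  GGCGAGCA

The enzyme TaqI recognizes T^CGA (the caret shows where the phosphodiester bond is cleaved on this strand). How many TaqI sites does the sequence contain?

TCGA occurs starting at positions 13, 64, 135, 168.
TaqI cuts at 4 sites.

4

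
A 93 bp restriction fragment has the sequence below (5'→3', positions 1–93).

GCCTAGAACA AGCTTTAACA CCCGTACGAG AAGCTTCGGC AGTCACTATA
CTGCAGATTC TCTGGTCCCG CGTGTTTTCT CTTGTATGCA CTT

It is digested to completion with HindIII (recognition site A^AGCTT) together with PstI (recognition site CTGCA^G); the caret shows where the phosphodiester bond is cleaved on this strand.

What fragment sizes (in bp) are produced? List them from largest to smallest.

HindIII sites (AAGCTT) start at positions 10, 31.
HindIII cuts after the first base of each site, so after positions 10, 31.
The PstI site (CTGCAG) starts at position 51.
PstI cuts after base 5 of each site (before the last base), so after position 55.
Combined cut positions: 10, 31, 55.
Linear molecule, 3 cuts → 4 fragments:
  1–10 → 10 bp
  11–31 → 21 bp
  32–55 → 24 bp
  56–93 → 38 bp
Sorted largest to smallest: 38, 24, 21, 10 bp.

38, 24, 21, 10 bp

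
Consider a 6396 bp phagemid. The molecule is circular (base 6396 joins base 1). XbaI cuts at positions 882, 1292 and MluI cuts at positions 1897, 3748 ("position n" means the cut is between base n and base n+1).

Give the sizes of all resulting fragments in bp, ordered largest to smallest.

Combined cut positions (sorted): 882, 1292, 1897, 3748.
Circular molecule, 4 cuts → 4 fragments:
  1292 − 882 = 410 bp
  1897 − 1292 = 605 bp
  3748 − 1897 = 1851 bp
  wrap: 6396 − 3748 + 882 = 3530 bp
Sorted largest to smallest: 3530, 1851, 605, 410 bp.

3530, 1851, 605, 410 bp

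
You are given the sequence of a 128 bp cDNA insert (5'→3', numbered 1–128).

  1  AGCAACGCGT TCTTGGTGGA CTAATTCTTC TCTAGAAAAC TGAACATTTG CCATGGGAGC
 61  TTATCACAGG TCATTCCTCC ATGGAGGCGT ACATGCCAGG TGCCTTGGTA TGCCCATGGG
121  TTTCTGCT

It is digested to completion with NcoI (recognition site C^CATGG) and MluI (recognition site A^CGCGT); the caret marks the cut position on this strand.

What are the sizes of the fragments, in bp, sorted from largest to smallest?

46, 35, 28, 14, 5 bp

NcoI sites (CCATGG) start at positions 51, 79, 114.
NcoI cuts after the first base of each site, so after positions 51, 79, 114.
The MluI site (ACGCGT) starts at position 5.
MluI cuts after the first base of each site, so after position 5.
Combined cut positions: 5, 51, 79, 114.
Linear molecule, 4 cuts → 5 fragments:
  1–5 → 5 bp
  6–51 → 46 bp
  52–79 → 28 bp
  80–114 → 35 bp
  115–128 → 14 bp
Sorted largest to smallest: 46, 35, 28, 14, 5 bp.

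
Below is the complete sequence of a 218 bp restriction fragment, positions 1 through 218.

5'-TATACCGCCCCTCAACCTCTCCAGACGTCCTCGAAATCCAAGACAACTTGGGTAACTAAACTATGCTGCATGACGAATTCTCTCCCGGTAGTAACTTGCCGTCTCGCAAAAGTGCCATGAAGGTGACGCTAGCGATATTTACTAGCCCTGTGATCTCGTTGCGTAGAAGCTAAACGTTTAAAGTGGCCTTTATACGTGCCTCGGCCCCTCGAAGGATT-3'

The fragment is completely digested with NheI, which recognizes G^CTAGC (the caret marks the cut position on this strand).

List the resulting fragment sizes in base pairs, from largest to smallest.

The NheI site (GCTAGC) starts at position 128.
NheI cuts after the first base of each site, so after position 128.
Linear molecule, 1 cut → 2 fragments:
  1–128 → 128 bp
  129–218 → 90 bp
Sorted largest to smallest: 128, 90 bp.

128, 90 bp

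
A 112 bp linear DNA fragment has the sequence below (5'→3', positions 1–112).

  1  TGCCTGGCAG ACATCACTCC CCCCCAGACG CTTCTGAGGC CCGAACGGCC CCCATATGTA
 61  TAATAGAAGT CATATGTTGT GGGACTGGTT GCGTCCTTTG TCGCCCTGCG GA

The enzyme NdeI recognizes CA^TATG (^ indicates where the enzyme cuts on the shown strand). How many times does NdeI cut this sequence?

2

CATATG occurs starting at positions 53, 71.
NdeI cuts at 2 sites.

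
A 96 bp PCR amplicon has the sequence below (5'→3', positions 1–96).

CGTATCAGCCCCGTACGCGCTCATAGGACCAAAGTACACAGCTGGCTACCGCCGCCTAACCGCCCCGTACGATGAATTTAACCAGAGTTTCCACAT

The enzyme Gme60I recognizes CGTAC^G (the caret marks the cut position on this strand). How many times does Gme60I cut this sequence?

2

CGTACG occurs starting at positions 12, 66.
Gme60I cuts at 2 sites.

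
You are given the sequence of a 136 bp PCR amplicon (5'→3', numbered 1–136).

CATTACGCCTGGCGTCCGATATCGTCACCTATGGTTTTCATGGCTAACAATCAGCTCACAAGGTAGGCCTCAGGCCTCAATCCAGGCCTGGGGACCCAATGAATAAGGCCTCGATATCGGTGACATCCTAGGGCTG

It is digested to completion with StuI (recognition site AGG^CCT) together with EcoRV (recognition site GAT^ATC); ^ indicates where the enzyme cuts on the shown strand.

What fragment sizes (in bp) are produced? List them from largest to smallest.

47, 22, 21, 20, 12, 7, 7 bp

StuI sites (AGGCCT) start at positions 65, 72, 84, 106.
StuI cuts after base 3 of each site, so after positions 67, 74, 86, 108.
EcoRV sites (GATATC) start at positions 18, 113.
EcoRV cuts after base 3 of each site, so after positions 20, 115.
Combined cut positions: 20, 67, 74, 86, 108, 115.
Linear molecule, 6 cuts → 7 fragments:
  1–20 → 20 bp
  21–67 → 47 bp
  68–74 → 7 bp
  75–86 → 12 bp
  87–108 → 22 bp
  109–115 → 7 bp
  116–136 → 21 bp
Sorted largest to smallest: 47, 22, 21, 20, 12, 7, 7 bp.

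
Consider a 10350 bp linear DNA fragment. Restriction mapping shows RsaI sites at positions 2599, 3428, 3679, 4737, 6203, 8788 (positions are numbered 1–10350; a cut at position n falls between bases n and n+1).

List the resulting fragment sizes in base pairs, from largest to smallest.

Linear molecule, 6 cuts → 7 fragments:
  2599 − 0 = 2599 bp
  3428 − 2599 = 829 bp
  3679 − 3428 = 251 bp
  4737 − 3679 = 1058 bp
  6203 − 4737 = 1466 bp
  8788 − 6203 = 2585 bp
  10350 − 8788 = 1562 bp
Sorted largest to smallest: 2599, 2585, 1562, 1466, 1058, 829, 251 bp.

2599, 2585, 1562, 1466, 1058, 829, 251 bp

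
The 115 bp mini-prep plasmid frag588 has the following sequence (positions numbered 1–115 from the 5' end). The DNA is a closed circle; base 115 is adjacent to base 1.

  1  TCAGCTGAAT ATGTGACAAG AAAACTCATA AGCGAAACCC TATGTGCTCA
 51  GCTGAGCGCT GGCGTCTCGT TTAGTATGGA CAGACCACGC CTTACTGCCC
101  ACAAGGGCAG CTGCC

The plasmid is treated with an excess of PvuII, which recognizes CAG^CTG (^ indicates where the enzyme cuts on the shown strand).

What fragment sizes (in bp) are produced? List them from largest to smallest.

59, 47, 9 bp

PvuII sites (CAGCTG) start at positions 2, 49, 108.
PvuII cuts after base 3 of each site, so after positions 4, 51, 110.
Circular molecule, 3 cuts → 3 fragments:
  5–51 → 47 bp
  52–110 → 59 bp
  111–115 then 1–4 → 5 + 4 = 9 bp
Sorted largest to smallest: 59, 47, 9 bp.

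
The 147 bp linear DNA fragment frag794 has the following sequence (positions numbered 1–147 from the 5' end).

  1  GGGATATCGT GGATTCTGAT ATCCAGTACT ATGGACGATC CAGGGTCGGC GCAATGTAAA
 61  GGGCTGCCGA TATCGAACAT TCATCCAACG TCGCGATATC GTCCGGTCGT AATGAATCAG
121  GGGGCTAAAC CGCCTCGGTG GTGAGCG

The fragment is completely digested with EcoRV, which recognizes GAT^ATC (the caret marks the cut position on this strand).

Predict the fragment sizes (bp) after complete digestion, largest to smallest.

51, 50, 26, 15, 5 bp

EcoRV sites (GATATC) start at positions 3, 18, 69, 95.
EcoRV cuts after base 3 of each site, so after positions 5, 20, 71, 97.
Linear molecule, 4 cuts → 5 fragments:
  1–5 → 5 bp
  6–20 → 15 bp
  21–71 → 51 bp
  72–97 → 26 bp
  98–147 → 50 bp
Sorted largest to smallest: 51, 50, 26, 15, 5 bp.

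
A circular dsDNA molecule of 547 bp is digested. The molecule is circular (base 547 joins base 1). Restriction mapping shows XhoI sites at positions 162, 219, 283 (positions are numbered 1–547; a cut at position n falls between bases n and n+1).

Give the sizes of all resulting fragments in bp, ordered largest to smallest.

Circular molecule, 3 cuts → 3 fragments:
  219 − 162 = 57 bp
  283 − 219 = 64 bp
  wrap: 547 − 283 + 162 = 426 bp
Sorted largest to smallest: 426, 64, 57 bp.

426, 64, 57 bp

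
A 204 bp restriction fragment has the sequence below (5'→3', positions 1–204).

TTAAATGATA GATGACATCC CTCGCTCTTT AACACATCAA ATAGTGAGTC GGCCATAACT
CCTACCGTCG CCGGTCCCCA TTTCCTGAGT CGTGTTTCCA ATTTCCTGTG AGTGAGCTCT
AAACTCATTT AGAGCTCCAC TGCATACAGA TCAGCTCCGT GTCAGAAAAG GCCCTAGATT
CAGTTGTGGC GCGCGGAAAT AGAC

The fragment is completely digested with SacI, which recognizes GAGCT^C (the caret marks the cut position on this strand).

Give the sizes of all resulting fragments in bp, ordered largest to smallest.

SacI sites (GAGCTC) start at positions 114, 132.
SacI cuts after base 5 of each site (before the last base), so after positions 118, 136.
Linear molecule, 2 cuts → 3 fragments:
  1–118 → 118 bp
  119–136 → 18 bp
  137–204 → 68 bp
Sorted largest to smallest: 118, 68, 18 bp.

118, 68, 18 bp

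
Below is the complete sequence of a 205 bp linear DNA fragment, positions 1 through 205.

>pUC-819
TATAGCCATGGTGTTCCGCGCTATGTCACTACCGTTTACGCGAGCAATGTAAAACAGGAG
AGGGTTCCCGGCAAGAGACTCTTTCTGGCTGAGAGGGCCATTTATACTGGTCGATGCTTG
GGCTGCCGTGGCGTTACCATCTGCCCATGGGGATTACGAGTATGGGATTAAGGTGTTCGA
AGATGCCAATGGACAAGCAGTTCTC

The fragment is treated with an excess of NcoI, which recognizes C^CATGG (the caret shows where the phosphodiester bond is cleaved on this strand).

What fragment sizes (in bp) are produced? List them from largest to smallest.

NcoI sites (CCATGG) start at positions 6, 145.
NcoI cuts after the first base of each site, so after positions 6, 145.
Linear molecule, 2 cuts → 3 fragments:
  1–6 → 6 bp
  7–145 → 139 bp
  146–205 → 60 bp
Sorted largest to smallest: 139, 60, 6 bp.

139, 60, 6 bp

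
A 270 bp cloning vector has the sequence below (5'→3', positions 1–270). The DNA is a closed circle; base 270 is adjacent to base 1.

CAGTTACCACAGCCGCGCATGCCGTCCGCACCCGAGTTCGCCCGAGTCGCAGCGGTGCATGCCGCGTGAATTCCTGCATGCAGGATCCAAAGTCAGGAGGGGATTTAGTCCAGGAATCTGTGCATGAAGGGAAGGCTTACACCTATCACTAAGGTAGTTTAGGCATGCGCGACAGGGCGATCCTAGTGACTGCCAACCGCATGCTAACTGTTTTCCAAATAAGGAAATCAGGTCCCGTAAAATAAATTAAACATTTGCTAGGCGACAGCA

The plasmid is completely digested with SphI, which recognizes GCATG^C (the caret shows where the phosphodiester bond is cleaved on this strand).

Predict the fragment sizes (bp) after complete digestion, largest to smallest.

88, 87, 40, 36, 19 bp

SphI sites (GCATGC) start at positions 17, 57, 76, 163, 199.
SphI cuts after base 5 of each site (before the last base), so after positions 21, 61, 80, 167, 203.
Circular molecule, 5 cuts → 5 fragments:
  22–61 → 40 bp
  62–80 → 19 bp
  81–167 → 87 bp
  168–203 → 36 bp
  204–270 then 1–21 → 67 + 21 = 88 bp
Sorted largest to smallest: 88, 87, 40, 36, 19 bp.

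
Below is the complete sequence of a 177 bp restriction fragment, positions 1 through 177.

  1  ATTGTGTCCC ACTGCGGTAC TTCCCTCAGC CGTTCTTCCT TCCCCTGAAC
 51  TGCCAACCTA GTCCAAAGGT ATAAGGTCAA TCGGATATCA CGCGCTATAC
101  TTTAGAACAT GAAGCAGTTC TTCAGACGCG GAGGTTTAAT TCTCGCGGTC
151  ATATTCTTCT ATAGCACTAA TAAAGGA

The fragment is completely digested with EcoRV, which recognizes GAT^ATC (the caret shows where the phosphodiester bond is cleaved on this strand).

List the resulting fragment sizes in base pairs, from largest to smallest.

91, 86 bp

The EcoRV site (GATATC) starts at position 84.
EcoRV cuts after base 3 of each site, so after position 86.
Linear molecule, 1 cut → 2 fragments:
  1–86 → 86 bp
  87–177 → 91 bp
Sorted largest to smallest: 91, 86 bp.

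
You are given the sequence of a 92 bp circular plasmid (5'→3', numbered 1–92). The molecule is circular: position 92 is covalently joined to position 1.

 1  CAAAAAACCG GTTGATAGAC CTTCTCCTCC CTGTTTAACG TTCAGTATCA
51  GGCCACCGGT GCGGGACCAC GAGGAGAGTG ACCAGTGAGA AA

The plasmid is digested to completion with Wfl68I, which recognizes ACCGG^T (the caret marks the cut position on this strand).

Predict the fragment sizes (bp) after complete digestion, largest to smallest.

Wfl68I sites (ACCGGT) start at positions 7, 55.
Wfl68I cuts after base 5 of each site (before the last base), so after positions 11, 59.
Circular molecule, 2 cuts → 2 fragments:
  12–59 → 48 bp
  60–92 then 1–11 → 33 + 11 = 44 bp
Sorted largest to smallest: 48, 44 bp.

48, 44 bp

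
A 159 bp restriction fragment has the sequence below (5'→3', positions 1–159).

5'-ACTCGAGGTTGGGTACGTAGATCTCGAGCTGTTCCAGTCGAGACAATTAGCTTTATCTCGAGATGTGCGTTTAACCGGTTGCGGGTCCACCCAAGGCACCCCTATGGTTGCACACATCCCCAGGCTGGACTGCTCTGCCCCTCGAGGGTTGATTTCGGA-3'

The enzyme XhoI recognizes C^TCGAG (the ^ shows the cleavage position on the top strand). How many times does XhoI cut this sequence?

4

CTCGAG occurs starting at positions 2, 23, 57, 141.
XhoI cuts at 4 sites.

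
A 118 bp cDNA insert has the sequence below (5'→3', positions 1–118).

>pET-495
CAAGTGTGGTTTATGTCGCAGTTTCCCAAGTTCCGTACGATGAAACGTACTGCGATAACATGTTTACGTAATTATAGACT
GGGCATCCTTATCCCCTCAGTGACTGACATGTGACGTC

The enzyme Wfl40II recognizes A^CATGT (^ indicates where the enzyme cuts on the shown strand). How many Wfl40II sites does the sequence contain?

2

ACATGT occurs starting at positions 58, 107.
Wfl40II cuts at 2 sites.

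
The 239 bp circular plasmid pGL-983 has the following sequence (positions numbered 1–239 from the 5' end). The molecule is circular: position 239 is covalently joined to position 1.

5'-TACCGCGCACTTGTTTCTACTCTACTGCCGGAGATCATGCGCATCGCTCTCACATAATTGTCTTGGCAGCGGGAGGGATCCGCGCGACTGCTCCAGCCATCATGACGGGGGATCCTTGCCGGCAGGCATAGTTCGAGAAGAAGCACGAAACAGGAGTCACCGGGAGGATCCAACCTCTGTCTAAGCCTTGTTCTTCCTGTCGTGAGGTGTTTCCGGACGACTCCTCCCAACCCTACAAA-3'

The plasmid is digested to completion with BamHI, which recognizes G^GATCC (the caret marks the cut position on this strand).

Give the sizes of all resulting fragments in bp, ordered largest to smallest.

149, 56, 34 bp

BamHI sites (GGATCC) start at positions 76, 110, 166.
BamHI cuts after the first base of each site, so after positions 76, 110, 166.
Circular molecule, 3 cuts → 3 fragments:
  77–110 → 34 bp
  111–166 → 56 bp
  167–239 then 1–76 → 73 + 76 = 149 bp
Sorted largest to smallest: 149, 56, 34 bp.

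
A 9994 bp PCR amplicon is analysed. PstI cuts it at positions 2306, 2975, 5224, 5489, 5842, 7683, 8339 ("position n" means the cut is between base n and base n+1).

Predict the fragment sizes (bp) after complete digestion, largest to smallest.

2306, 2249, 1841, 1655, 669, 656, 353, 265 bp

Linear molecule, 7 cuts → 8 fragments:
  2306 − 0 = 2306 bp
  2975 − 2306 = 669 bp
  5224 − 2975 = 2249 bp
  5489 − 5224 = 265 bp
  5842 − 5489 = 353 bp
  7683 − 5842 = 1841 bp
  8339 − 7683 = 656 bp
  9994 − 8339 = 1655 bp
Sorted largest to smallest: 2306, 2249, 1841, 1655, 669, 656, 353, 265 bp.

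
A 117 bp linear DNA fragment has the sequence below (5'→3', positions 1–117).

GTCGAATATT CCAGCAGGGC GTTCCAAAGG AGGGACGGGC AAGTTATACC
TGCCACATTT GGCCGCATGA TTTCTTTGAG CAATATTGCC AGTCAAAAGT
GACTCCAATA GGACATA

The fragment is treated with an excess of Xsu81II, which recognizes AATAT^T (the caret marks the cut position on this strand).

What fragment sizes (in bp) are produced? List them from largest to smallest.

77, 31, 9 bp

Xsu81II sites (AATATT) start at positions 5, 82.
Xsu81II cuts after base 5 of each site (before the last base), so after positions 9, 86.
Linear molecule, 2 cuts → 3 fragments:
  1–9 → 9 bp
  10–86 → 77 bp
  87–117 → 31 bp
Sorted largest to smallest: 77, 31, 9 bp.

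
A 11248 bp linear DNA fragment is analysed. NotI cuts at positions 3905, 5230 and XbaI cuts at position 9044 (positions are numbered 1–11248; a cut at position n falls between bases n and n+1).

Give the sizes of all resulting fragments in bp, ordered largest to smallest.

Combined cut positions (sorted): 3905, 5230, 9044.
Linear molecule, 3 cuts → 4 fragments:
  3905 − 0 = 3905 bp
  5230 − 3905 = 1325 bp
  9044 − 5230 = 3814 bp
  11248 − 9044 = 2204 bp
Sorted largest to smallest: 3905, 3814, 2204, 1325 bp.

3905, 3814, 2204, 1325 bp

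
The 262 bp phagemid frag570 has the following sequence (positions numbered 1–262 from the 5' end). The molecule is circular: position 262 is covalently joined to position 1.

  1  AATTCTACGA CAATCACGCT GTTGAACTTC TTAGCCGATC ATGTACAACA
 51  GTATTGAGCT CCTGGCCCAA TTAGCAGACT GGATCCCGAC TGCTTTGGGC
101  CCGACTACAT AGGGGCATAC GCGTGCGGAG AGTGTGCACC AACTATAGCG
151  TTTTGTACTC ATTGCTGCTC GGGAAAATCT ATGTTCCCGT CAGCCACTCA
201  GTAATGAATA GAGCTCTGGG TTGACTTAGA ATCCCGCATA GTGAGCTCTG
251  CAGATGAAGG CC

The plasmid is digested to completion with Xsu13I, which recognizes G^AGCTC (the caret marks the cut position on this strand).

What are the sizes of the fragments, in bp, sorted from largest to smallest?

155, 75, 32 bp

Xsu13I sites (GAGCTC) start at positions 56, 211, 243.
Xsu13I cuts after the first base of each site, so after positions 56, 211, 243.
Circular molecule, 3 cuts → 3 fragments:
  57–211 → 155 bp
  212–243 → 32 bp
  244–262 then 1–56 → 19 + 56 = 75 bp
Sorted largest to smallest: 155, 75, 32 bp.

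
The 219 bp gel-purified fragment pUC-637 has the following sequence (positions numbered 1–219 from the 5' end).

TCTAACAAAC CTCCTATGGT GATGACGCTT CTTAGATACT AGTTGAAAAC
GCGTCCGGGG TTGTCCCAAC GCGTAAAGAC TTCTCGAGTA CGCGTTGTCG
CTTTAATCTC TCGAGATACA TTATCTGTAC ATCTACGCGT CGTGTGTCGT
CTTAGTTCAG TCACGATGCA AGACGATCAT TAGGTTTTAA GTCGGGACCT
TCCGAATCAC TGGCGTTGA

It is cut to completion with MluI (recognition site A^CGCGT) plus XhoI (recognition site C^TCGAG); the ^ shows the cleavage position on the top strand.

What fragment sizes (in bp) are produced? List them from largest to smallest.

84, 49, 25, 20, 20, 14, 7 bp

MluI sites (ACGCGT) start at positions 49, 69, 90, 135.
MluI cuts after the first base of each site, so after positions 49, 69, 90, 135.
XhoI sites (CTCGAG) start at positions 83, 110.
XhoI cuts after the first base of each site, so after positions 83, 110.
Combined cut positions: 49, 69, 83, 90, 110, 135.
Linear molecule, 6 cuts → 7 fragments:
  1–49 → 49 bp
  50–69 → 20 bp
  70–83 → 14 bp
  84–90 → 7 bp
  91–110 → 20 bp
  111–135 → 25 bp
  136–219 → 84 bp
Sorted largest to smallest: 84, 49, 25, 20, 20, 14, 7 bp.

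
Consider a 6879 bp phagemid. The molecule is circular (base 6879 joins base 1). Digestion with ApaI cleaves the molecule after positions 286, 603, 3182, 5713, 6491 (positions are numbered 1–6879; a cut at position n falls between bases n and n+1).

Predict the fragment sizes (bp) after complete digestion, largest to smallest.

Circular molecule, 5 cuts → 5 fragments:
  603 − 286 = 317 bp
  3182 − 603 = 2579 bp
  5713 − 3182 = 2531 bp
  6491 − 5713 = 778 bp
  wrap: 6879 − 6491 + 286 = 674 bp
Sorted largest to smallest: 2579, 2531, 778, 674, 317 bp.

2579, 2531, 778, 674, 317 bp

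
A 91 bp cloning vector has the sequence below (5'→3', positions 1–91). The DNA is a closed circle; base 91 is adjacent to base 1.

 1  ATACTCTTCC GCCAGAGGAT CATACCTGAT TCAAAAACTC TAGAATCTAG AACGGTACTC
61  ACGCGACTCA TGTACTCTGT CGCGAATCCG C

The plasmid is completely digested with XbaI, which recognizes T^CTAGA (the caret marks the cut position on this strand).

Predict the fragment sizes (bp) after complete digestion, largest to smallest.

XbaI sites (TCTAGA) start at positions 39, 46.
XbaI cuts after the first base of each site, so after positions 39, 46.
Circular molecule, 2 cuts → 2 fragments:
  40–46 → 7 bp
  47–91 then 1–39 → 45 + 39 = 84 bp
Sorted largest to smallest: 84, 7 bp.

84, 7 bp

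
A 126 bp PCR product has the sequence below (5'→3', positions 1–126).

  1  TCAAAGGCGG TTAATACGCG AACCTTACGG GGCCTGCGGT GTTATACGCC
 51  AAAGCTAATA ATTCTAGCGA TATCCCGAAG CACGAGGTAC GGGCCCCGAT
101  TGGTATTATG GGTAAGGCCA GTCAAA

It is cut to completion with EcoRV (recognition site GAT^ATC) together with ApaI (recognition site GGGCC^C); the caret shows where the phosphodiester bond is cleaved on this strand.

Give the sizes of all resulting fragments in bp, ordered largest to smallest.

The EcoRV site (GATATC) starts at position 69.
EcoRV cuts after base 3 of each site, so after position 71.
The ApaI site (GGGCCC) starts at position 91.
ApaI cuts after base 5 of each site (before the last base), so after position 95.
Combined cut positions: 71, 95.
Linear molecule, 2 cuts → 3 fragments:
  1–71 → 71 bp
  72–95 → 24 bp
  96–126 → 31 bp
Sorted largest to smallest: 71, 31, 24 bp.

71, 31, 24 bp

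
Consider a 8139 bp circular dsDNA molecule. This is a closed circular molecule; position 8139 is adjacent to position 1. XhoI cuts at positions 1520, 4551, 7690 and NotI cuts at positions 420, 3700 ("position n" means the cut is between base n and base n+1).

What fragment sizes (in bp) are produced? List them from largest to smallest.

Combined cut positions (sorted): 420, 1520, 3700, 4551, 7690.
Circular molecule, 5 cuts → 5 fragments:
  1520 − 420 = 1100 bp
  3700 − 1520 = 2180 bp
  4551 − 3700 = 851 bp
  7690 − 4551 = 3139 bp
  wrap: 8139 − 7690 + 420 = 869 bp
Sorted largest to smallest: 3139, 2180, 1100, 869, 851 bp.

3139, 2180, 1100, 869, 851 bp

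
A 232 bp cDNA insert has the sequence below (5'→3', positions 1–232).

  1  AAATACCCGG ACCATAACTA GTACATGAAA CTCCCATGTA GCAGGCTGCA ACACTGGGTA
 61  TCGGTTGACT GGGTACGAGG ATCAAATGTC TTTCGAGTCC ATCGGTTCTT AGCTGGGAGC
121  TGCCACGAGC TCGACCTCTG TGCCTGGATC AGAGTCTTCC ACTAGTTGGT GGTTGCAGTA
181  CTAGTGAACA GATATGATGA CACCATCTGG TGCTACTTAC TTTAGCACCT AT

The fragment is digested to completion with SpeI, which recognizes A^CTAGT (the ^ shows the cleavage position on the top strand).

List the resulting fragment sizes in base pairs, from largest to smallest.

144, 52, 19, 17 bp

SpeI sites (ACTAGT) start at positions 17, 161, 180.
SpeI cuts after the first base of each site, so after positions 17, 161, 180.
Linear molecule, 3 cuts → 4 fragments:
  1–17 → 17 bp
  18–161 → 144 bp
  162–180 → 19 bp
  181–232 → 52 bp
Sorted largest to smallest: 144, 52, 19, 17 bp.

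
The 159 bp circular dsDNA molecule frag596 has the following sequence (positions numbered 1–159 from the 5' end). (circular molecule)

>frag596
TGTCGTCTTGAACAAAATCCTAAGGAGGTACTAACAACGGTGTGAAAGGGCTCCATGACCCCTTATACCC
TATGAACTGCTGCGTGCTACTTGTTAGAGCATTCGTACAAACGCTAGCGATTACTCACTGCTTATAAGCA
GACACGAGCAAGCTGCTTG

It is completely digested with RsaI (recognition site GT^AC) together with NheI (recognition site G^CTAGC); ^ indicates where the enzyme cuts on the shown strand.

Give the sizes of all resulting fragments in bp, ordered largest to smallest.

77, 75, 7 bp

RsaI sites (GTAC) start at positions 28, 105.
RsaI cuts after base 2 of each site, so after positions 29, 106.
The NheI site (GCTAGC) starts at position 113.
NheI cuts after the first base of each site, so after position 113.
Combined cut positions: 29, 106, 113.
Circular molecule, 3 cuts → 3 fragments:
  30–106 → 77 bp
  107–113 → 7 bp
  114–159 then 1–29 → 46 + 29 = 75 bp
Sorted largest to smallest: 77, 75, 7 bp.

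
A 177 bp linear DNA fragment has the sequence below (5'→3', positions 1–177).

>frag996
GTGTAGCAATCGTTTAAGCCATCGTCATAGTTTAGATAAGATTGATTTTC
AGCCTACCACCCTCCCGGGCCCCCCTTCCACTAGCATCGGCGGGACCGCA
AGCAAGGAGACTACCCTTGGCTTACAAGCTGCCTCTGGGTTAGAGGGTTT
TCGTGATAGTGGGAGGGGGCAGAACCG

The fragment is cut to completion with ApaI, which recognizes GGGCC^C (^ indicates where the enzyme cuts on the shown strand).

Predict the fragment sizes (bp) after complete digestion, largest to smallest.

106, 71 bp

The ApaI site (GGGCCC) starts at position 67.
ApaI cuts after base 5 of each site (before the last base), so after position 71.
Linear molecule, 1 cut → 2 fragments:
  1–71 → 71 bp
  72–177 → 106 bp
Sorted largest to smallest: 106, 71 bp.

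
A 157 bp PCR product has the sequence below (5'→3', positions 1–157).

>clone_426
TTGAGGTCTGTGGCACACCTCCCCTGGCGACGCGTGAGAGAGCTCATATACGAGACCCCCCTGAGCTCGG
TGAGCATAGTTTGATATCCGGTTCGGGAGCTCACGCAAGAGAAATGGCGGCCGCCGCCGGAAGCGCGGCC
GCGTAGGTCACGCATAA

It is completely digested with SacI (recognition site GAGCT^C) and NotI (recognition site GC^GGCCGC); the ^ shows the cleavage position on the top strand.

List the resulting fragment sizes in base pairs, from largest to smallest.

44, 34, 23, 21, 18, 17 bp

SacI sites (GAGCTC) start at positions 40, 63, 97.
SacI cuts after base 5 of each site (before the last base), so after positions 44, 67, 101.
NotI sites (GCGGCCGC) start at positions 117, 135.
NotI cuts after base 2 of each site, so after positions 118, 136.
Combined cut positions: 44, 67, 101, 118, 136.
Linear molecule, 5 cuts → 6 fragments:
  1–44 → 44 bp
  45–67 → 23 bp
  68–101 → 34 bp
  102–118 → 17 bp
  119–136 → 18 bp
  137–157 → 21 bp
Sorted largest to smallest: 44, 34, 23, 21, 18, 17 bp.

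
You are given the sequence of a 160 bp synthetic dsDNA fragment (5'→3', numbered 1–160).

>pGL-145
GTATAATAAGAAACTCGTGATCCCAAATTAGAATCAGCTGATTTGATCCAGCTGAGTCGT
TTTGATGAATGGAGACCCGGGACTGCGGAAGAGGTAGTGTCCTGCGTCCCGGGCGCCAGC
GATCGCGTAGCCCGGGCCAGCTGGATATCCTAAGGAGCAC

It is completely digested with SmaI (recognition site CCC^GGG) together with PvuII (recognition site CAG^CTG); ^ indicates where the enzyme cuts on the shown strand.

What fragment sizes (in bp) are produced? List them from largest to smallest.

37, 32, 27, 23, 20, 14, 7 bp

SmaI sites (CCCGGG) start at positions 76, 108, 131.
SmaI cuts after base 3 of each site, so after positions 78, 110, 133.
PvuII sites (CAGCTG) start at positions 35, 49, 138.
PvuII cuts after base 3 of each site, so after positions 37, 51, 140.
Combined cut positions: 37, 51, 78, 110, 133, 140.
Linear molecule, 6 cuts → 7 fragments:
  1–37 → 37 bp
  38–51 → 14 bp
  52–78 → 27 bp
  79–110 → 32 bp
  111–133 → 23 bp
  134–140 → 7 bp
  141–160 → 20 bp
Sorted largest to smallest: 37, 32, 27, 23, 20, 14, 7 bp.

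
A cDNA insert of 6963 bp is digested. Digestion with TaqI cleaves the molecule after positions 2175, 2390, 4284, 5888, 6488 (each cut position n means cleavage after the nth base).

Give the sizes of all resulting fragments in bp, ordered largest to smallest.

Linear molecule, 5 cuts → 6 fragments:
  2175 − 0 = 2175 bp
  2390 − 2175 = 215 bp
  4284 − 2390 = 1894 bp
  5888 − 4284 = 1604 bp
  6488 − 5888 = 600 bp
  6963 − 6488 = 475 bp
Sorted largest to smallest: 2175, 1894, 1604, 600, 475, 215 bp.

2175, 1894, 1604, 600, 475, 215 bp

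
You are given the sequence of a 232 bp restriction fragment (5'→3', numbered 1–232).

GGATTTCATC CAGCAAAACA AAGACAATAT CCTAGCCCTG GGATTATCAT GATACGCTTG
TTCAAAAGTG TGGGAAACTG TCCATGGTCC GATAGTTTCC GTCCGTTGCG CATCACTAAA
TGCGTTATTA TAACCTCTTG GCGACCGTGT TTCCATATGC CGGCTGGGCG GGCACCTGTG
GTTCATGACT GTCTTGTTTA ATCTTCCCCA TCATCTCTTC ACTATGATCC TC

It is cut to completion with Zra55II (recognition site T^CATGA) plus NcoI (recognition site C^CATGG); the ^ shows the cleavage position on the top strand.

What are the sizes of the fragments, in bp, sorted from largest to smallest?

Zra55II sites (TCATGA) start at positions 47, 183.
Zra55II cuts after the first base of each site, so after positions 47, 183.
The NcoI site (CCATGG) starts at position 82.
NcoI cuts after the first base of each site, so after position 82.
Combined cut positions: 47, 82, 183.
Linear molecule, 3 cuts → 4 fragments:
  1–47 → 47 bp
  48–82 → 35 bp
  83–183 → 101 bp
  184–232 → 49 bp
Sorted largest to smallest: 101, 49, 47, 35 bp.

101, 49, 47, 35 bp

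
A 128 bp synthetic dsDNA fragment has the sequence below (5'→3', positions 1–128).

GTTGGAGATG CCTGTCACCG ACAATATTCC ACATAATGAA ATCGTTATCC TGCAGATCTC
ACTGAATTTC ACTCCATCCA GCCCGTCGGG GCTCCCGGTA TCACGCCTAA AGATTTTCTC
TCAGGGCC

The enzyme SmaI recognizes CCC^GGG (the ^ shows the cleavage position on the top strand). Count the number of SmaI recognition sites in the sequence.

No occurrence of CCCGGG is present in the sequence.
SmaI does not cut: 0 sites.

0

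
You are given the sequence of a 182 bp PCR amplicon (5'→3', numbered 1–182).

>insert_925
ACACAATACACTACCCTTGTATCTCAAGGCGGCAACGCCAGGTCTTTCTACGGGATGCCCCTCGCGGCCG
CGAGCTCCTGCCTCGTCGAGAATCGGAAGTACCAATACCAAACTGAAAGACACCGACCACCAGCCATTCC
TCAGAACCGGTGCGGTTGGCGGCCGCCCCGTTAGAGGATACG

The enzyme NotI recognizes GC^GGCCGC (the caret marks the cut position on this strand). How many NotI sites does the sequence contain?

2

GCGGCCGC occurs starting at positions 64, 159.
NotI cuts at 2 sites.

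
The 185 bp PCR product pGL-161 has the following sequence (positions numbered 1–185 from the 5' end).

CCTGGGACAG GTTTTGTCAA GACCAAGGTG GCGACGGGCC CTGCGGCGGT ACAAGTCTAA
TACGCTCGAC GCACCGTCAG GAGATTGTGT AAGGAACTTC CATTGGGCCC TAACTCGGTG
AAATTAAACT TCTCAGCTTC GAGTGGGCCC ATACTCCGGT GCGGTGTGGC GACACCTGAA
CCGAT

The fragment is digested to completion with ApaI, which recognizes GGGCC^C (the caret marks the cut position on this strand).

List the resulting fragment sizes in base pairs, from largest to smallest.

ApaI sites (GGGCCC) start at positions 36, 105, 145.
ApaI cuts after base 5 of each site (before the last base), so after positions 40, 109, 149.
Linear molecule, 3 cuts → 4 fragments:
  1–40 → 40 bp
  41–109 → 69 bp
  110–149 → 40 bp
  150–185 → 36 bp
Sorted largest to smallest: 69, 40, 40, 36 bp.

69, 40, 40, 36 bp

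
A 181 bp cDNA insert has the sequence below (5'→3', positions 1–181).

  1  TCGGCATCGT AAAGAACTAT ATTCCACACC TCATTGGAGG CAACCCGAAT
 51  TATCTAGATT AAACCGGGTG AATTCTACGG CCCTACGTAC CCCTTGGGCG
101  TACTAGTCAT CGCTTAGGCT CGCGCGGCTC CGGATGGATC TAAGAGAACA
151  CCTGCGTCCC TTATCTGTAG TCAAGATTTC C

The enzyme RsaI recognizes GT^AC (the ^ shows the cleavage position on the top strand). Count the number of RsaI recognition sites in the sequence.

2

GTAC occurs starting at positions 87, 100.
RsaI cuts at 2 sites.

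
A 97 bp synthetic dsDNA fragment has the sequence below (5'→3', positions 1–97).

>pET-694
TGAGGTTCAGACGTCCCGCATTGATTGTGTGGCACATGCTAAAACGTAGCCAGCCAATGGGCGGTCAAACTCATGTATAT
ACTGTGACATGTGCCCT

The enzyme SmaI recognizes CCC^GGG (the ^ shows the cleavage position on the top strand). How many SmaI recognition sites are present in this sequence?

No occurrence of CCCGGG is present in the sequence.
SmaI does not cut: 0 sites.

0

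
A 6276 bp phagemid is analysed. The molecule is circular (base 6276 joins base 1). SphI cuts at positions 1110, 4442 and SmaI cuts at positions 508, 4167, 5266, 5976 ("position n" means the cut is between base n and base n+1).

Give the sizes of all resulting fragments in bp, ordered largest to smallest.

3057, 824, 808, 710, 602, 275 bp

Combined cut positions (sorted): 508, 1110, 4167, 4442, 5266, 5976.
Circular molecule, 6 cuts → 6 fragments:
  1110 − 508 = 602 bp
  4167 − 1110 = 3057 bp
  4442 − 4167 = 275 bp
  5266 − 4442 = 824 bp
  5976 − 5266 = 710 bp
  wrap: 6276 − 5976 + 508 = 808 bp
Sorted largest to smallest: 3057, 824, 808, 710, 602, 275 bp.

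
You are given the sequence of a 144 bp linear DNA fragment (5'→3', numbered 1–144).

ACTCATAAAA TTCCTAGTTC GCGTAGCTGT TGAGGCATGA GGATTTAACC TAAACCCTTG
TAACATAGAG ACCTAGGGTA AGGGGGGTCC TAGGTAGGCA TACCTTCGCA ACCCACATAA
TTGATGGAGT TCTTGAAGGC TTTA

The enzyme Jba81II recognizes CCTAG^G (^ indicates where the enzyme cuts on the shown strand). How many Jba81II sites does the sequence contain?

CCTAGG occurs starting at positions 72, 89.
Jba81II cuts at 2 sites.

2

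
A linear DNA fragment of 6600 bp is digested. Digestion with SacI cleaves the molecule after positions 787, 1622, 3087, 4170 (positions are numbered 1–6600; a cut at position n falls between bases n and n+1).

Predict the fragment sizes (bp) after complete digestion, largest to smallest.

Linear molecule, 4 cuts → 5 fragments:
  787 − 0 = 787 bp
  1622 − 787 = 835 bp
  3087 − 1622 = 1465 bp
  4170 − 3087 = 1083 bp
  6600 − 4170 = 2430 bp
Sorted largest to smallest: 2430, 1465, 1083, 835, 787 bp.

2430, 1465, 1083, 835, 787 bp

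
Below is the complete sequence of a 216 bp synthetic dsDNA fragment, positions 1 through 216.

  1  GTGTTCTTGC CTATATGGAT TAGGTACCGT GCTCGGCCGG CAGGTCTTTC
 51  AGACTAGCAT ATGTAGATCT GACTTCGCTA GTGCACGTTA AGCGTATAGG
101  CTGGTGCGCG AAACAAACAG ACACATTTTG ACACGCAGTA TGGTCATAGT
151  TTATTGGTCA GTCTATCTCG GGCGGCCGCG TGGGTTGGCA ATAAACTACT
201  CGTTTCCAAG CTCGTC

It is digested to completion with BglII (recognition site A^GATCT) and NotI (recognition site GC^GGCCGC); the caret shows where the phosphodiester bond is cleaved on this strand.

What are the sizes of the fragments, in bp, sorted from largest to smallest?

108, 65, 43 bp

The BglII site (AGATCT) starts at position 65.
BglII cuts after the first base of each site, so after position 65.
The NotI site (GCGGCCGC) starts at position 172.
NotI cuts after base 2 of each site, so after position 173.
Combined cut positions: 65, 173.
Linear molecule, 2 cuts → 3 fragments:
  1–65 → 65 bp
  66–173 → 108 bp
  174–216 → 43 bp
Sorted largest to smallest: 108, 65, 43 bp.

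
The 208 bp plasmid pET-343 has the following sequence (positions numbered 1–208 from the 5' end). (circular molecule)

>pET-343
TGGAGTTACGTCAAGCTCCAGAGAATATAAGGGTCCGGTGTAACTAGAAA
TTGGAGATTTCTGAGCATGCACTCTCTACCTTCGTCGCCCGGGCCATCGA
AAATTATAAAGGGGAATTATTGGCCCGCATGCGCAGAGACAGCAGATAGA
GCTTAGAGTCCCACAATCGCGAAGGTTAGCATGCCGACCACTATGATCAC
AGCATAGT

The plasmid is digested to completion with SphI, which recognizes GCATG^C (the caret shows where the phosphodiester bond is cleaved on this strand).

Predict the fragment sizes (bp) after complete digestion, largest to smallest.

94, 62, 52 bp

SphI sites (GCATGC) start at positions 65, 127, 179.
SphI cuts after base 5 of each site (before the last base), so after positions 69, 131, 183.
Circular molecule, 3 cuts → 3 fragments:
  70–131 → 62 bp
  132–183 → 52 bp
  184–208 then 1–69 → 25 + 69 = 94 bp
Sorted largest to smallest: 94, 62, 52 bp.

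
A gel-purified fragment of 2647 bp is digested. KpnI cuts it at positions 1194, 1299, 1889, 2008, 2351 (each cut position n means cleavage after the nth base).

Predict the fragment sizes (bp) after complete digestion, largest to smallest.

Linear molecule, 5 cuts → 6 fragments:
  1194 − 0 = 1194 bp
  1299 − 1194 = 105 bp
  1889 − 1299 = 590 bp
  2008 − 1889 = 119 bp
  2351 − 2008 = 343 bp
  2647 − 2351 = 296 bp
Sorted largest to smallest: 1194, 590, 343, 296, 119, 105 bp.

1194, 590, 343, 296, 119, 105 bp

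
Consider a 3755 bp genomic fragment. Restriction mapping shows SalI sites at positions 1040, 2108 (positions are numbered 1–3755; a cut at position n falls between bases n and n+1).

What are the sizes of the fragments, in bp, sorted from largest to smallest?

1647, 1068, 1040 bp

Linear molecule, 2 cuts → 3 fragments:
  1040 − 0 = 1040 bp
  2108 − 1040 = 1068 bp
  3755 − 2108 = 1647 bp
Sorted largest to smallest: 1647, 1068, 1040 bp.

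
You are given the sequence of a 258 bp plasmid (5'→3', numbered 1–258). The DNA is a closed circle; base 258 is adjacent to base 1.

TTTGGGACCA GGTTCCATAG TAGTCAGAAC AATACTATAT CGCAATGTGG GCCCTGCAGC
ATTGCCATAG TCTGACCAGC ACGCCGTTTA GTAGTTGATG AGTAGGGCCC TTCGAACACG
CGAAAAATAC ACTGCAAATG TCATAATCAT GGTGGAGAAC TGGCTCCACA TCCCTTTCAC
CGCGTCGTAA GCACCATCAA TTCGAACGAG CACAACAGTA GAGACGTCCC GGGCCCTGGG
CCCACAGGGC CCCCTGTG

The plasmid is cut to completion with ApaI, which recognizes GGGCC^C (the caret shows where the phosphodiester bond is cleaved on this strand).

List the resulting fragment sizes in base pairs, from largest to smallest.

126, 60, 56, 9, 7 bp

ApaI sites (GGGCCC) start at positions 49, 105, 231, 238, 247.
ApaI cuts after base 5 of each site (before the last base), so after positions 53, 109, 235, 242, 251.
Circular molecule, 5 cuts → 5 fragments:
  54–109 → 56 bp
  110–235 → 126 bp
  236–242 → 7 bp
  243–251 → 9 bp
  252–258 then 1–53 → 7 + 53 = 60 bp
Sorted largest to smallest: 126, 60, 56, 9, 7 bp.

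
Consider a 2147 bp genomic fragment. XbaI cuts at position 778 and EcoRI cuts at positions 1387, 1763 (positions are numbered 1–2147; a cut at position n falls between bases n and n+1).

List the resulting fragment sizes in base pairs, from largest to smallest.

778, 609, 384, 376 bp

Combined cut positions (sorted): 778, 1387, 1763.
Linear molecule, 3 cuts → 4 fragments:
  778 − 0 = 778 bp
  1387 − 778 = 609 bp
  1763 − 1387 = 376 bp
  2147 − 1763 = 384 bp
Sorted largest to smallest: 778, 609, 384, 376 bp.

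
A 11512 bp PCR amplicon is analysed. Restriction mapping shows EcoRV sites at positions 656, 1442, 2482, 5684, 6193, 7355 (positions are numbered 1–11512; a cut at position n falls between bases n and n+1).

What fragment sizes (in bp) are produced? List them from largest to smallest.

Linear molecule, 6 cuts → 7 fragments:
  656 − 0 = 656 bp
  1442 − 656 = 786 bp
  2482 − 1442 = 1040 bp
  5684 − 2482 = 3202 bp
  6193 − 5684 = 509 bp
  7355 − 6193 = 1162 bp
  11512 − 7355 = 4157 bp
Sorted largest to smallest: 4157, 3202, 1162, 1040, 786, 656, 509 bp.

4157, 3202, 1162, 1040, 786, 656, 509 bp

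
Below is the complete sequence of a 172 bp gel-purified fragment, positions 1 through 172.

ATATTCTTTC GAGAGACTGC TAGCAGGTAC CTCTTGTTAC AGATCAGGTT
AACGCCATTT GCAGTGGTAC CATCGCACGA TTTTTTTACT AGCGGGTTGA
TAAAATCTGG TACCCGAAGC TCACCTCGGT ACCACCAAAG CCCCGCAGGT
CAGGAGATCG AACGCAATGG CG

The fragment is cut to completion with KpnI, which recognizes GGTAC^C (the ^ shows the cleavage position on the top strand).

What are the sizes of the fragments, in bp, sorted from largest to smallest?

43, 40, 40, 30, 19 bp

KpnI sites (GGTACC) start at positions 26, 66, 109, 128.
KpnI cuts after base 5 of each site (before the last base), so after positions 30, 70, 113, 132.
Linear molecule, 4 cuts → 5 fragments:
  1–30 → 30 bp
  31–70 → 40 bp
  71–113 → 43 bp
  114–132 → 19 bp
  133–172 → 40 bp
Sorted largest to smallest: 43, 40, 40, 30, 19 bp.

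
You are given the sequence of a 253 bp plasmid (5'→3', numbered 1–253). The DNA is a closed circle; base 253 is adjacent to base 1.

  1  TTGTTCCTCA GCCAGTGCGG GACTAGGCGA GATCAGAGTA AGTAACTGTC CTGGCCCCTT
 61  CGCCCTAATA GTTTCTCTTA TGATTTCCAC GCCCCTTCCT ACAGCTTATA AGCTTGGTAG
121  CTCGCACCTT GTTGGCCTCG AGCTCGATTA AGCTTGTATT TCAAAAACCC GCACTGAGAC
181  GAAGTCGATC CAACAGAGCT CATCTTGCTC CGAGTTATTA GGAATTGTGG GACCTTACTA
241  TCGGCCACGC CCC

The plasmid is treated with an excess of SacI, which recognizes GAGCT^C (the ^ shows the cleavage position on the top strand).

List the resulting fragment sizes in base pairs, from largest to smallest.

197, 56 bp

SacI sites (GAGCTC) start at positions 140, 196.
SacI cuts after base 5 of each site (before the last base), so after positions 144, 200.
Circular molecule, 2 cuts → 2 fragments:
  145–200 → 56 bp
  201–253 then 1–144 → 53 + 144 = 197 bp
Sorted largest to smallest: 197, 56 bp.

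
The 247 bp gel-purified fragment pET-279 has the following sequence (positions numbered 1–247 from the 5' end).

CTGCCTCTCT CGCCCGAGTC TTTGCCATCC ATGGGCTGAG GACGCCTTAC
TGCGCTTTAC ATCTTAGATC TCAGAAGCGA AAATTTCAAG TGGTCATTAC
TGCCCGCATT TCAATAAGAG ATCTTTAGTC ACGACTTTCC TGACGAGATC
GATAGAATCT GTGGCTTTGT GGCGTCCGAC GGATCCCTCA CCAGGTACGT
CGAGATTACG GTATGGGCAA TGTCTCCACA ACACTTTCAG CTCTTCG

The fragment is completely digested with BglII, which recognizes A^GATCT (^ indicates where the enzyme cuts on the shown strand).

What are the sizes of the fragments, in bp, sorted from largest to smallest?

BglII sites (AGATCT) start at positions 66, 119.
BglII cuts after the first base of each site, so after positions 66, 119.
Linear molecule, 2 cuts → 3 fragments:
  1–66 → 66 bp
  67–119 → 53 bp
  120–247 → 128 bp
Sorted largest to smallest: 128, 66, 53 bp.

128, 66, 53 bp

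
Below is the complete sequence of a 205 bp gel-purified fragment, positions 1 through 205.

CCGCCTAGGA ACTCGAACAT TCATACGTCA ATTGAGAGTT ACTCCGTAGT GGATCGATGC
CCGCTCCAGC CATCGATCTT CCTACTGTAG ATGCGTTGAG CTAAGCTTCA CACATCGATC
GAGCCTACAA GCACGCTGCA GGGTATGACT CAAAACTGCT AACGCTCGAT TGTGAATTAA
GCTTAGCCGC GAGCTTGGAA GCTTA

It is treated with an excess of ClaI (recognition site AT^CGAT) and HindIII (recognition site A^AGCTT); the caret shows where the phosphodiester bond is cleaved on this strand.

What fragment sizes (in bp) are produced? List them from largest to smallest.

64, 54, 30, 20, 19, 12, 6 bp

ClaI sites (ATCGAT) start at positions 53, 72, 114.
ClaI cuts after base 2 of each site, so after positions 54, 73, 115.
HindIII sites (AAGCTT) start at positions 103, 179, 199.
HindIII cuts after the first base of each site, so after positions 103, 179, 199.
Combined cut positions: 54, 73, 103, 115, 179, 199.
Linear molecule, 6 cuts → 7 fragments:
  1–54 → 54 bp
  55–73 → 19 bp
  74–103 → 30 bp
  104–115 → 12 bp
  116–179 → 64 bp
  180–199 → 20 bp
  200–205 → 6 bp
Sorted largest to smallest: 64, 54, 30, 20, 19, 12, 6 bp.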